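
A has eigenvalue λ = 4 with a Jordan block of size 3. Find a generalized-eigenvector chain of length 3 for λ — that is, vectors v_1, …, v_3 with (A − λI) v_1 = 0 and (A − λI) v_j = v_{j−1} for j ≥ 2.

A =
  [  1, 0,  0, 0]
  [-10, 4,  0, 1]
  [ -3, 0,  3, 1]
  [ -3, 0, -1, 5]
A Jordan chain for λ = 4 of length 3:
v_1 = (0, -1, 0, 0)ᵀ
v_2 = (0, 0, -1, -1)ᵀ
v_3 = (0, 0, 1, 0)ᵀ

Let N = A − (4)·I. We want v_3 with N^3 v_3 = 0 but N^2 v_3 ≠ 0; then v_{j-1} := N · v_j for j = 3, …, 2.

Pick v_3 = (0, 0, 1, 0)ᵀ.
Then v_2 = N · v_3 = (0, 0, -1, -1)ᵀ.
Then v_1 = N · v_2 = (0, -1, 0, 0)ᵀ.

Sanity check: (A − (4)·I) v_1 = (0, 0, 0, 0)ᵀ = 0. ✓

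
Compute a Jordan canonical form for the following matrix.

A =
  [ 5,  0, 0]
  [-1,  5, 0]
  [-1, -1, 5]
J_3(5)

The characteristic polynomial is
  det(x·I − A) = x^3 - 15*x^2 + 75*x - 125 = (x - 5)^3

Eigenvalues and multiplicities (the geometric multiplicity of λ is n − rank(A − λI), which equals the number of Jordan blocks for λ):
  λ = 5: algebraic multiplicity = 3, geometric multiplicity = 1

Determining the block sizes for each eigenvalue:
  λ = 5: one block (gm = 1), so the single block has size am = 3 → block sizes [3]

Assembling the blocks gives a Jordan form
J =
  [5, 1, 0]
  [0, 5, 1]
  [0, 0, 5]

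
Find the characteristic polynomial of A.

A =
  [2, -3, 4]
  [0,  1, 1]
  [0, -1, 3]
x^3 - 6*x^2 + 12*x - 8

Expanding det(x·I − A) (e.g. by cofactor expansion or by noting that A is similar to its Jordan form J, which has the same characteristic polynomial as A) gives
  χ_A(x) = x^3 - 6*x^2 + 12*x - 8
which factors as (x - 2)^3. The eigenvalues (with algebraic multiplicities) are λ = 2 with multiplicity 3.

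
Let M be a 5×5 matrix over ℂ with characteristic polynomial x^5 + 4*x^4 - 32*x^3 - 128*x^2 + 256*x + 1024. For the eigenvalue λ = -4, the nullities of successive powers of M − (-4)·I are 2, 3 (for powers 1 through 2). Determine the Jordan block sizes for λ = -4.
Block sizes for λ = -4: [2, 1]

From the dimensions of kernels of powers, the number of Jordan blocks of size at least j is d_j − d_{j−1} where d_j = dim ker(N^j) (with d_0 = 0). Computing the differences gives [2, 1].
The number of blocks of size exactly k is (#blocks of size ≥ k) − (#blocks of size ≥ k + 1), so the partition is: 1 block(s) of size 1, 1 block(s) of size 2.
In nonincreasing order the block sizes are [2, 1].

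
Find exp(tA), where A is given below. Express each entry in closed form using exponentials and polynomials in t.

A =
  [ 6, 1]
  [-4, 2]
e^{tA} =
  [2*t*exp(4*t) + exp(4*t), t*exp(4*t)]
  [-4*t*exp(4*t), -2*t*exp(4*t) + exp(4*t)]

Strategy: write A = P · J · P⁻¹ where J is a Jordan canonical form, so e^{tA} = P · e^{tJ} · P⁻¹, and e^{tJ} can be computed block-by-block.

A has Jordan form
J =
  [4, 1]
  [0, 4]
(up to reordering of blocks).

Per-block formulas:
  For a 2×2 Jordan block J_2(4): exp(t · J_2(4)) = e^(4t)·(I + t·N), where N is the 2×2 nilpotent shift.

After assembling e^{tJ} and conjugating by P, we get:

e^{tA} =
  [2*t*exp(4*t) + exp(4*t), t*exp(4*t)]
  [-4*t*exp(4*t), -2*t*exp(4*t) + exp(4*t)]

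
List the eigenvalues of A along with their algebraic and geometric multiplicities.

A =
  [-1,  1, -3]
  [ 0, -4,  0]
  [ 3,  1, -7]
λ = -4: alg = 3, geom = 2

Step 1 — factor the characteristic polynomial to read off the algebraic multiplicities:
  χ_A(x) = (x + 4)^3

Step 2 — compute geometric multiplicities via the rank-nullity identity g(λ) = n − rank(A − λI):
  rank(A − (-4)·I) = 1, so dim ker(A − (-4)·I) = n − 1 = 2

Summary:
  λ = -4: algebraic multiplicity = 3, geometric multiplicity = 2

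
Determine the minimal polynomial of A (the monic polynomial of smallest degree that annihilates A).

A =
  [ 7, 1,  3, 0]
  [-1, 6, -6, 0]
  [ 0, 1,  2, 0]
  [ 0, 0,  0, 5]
x^3 - 15*x^2 + 75*x - 125

The characteristic polynomial is χ_A(x) = (x - 5)^4, so the eigenvalues are known. The minimal polynomial is
  m_A(x) = Π_λ (x − λ)^{k_λ}
where k_λ is the size of the *largest* Jordan block for λ (equivalently, the smallest k with (A − λI)^k v = 0 for every generalised eigenvector v of λ).

  λ = 5: largest Jordan block has size 3, contributing (x − 5)^3

So m_A(x) = (x - 5)^3 = x^3 - 15*x^2 + 75*x - 125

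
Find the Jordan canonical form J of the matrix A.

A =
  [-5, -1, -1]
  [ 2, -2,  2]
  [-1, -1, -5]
J_2(-4) ⊕ J_1(-4)

The characteristic polynomial is
  det(x·I − A) = x^3 + 12*x^2 + 48*x + 64 = (x + 4)^3

Eigenvalues and multiplicities (the geometric multiplicity of λ is n − rank(A − λI), which equals the number of Jordan blocks for λ):
  λ = -4: algebraic multiplicity = 3, geometric multiplicity = 2

Determining the block sizes for each eigenvalue:
  λ = -4: 2 blocks summing to 3 forces exactly one block of size 2 and the rest size 1 → block sizes [2, 1]

Assembling the blocks gives a Jordan form
J =
  [-4,  1,  0]
  [ 0, -4,  0]
  [ 0,  0, -4]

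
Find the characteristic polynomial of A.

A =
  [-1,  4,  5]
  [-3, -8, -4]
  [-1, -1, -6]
x^3 + 15*x^2 + 75*x + 125

Expanding det(x·I − A) (e.g. by cofactor expansion or by noting that A is similar to its Jordan form J, which has the same characteristic polynomial as A) gives
  χ_A(x) = x^3 + 15*x^2 + 75*x + 125
which factors as (x + 5)^3. The eigenvalues (with algebraic multiplicities) are λ = -5 with multiplicity 3.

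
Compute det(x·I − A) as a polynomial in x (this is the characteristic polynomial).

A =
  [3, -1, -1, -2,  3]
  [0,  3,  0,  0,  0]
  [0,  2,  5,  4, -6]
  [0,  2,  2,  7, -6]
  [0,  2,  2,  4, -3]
x^5 - 15*x^4 + 90*x^3 - 270*x^2 + 405*x - 243

Expanding det(x·I − A) (e.g. by cofactor expansion or by noting that A is similar to its Jordan form J, which has the same characteristic polynomial as A) gives
  χ_A(x) = x^5 - 15*x^4 + 90*x^3 - 270*x^2 + 405*x - 243
which factors as (x - 3)^5. The eigenvalues (with algebraic multiplicities) are λ = 3 with multiplicity 5.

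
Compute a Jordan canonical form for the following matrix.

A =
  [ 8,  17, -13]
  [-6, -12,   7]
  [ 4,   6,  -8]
J_3(-4)

The characteristic polynomial is
  det(x·I − A) = x^3 + 12*x^2 + 48*x + 64 = (x + 4)^3

Eigenvalues and multiplicities (the geometric multiplicity of λ is n − rank(A − λI), which equals the number of Jordan blocks for λ):
  λ = -4: algebraic multiplicity = 3, geometric multiplicity = 1

Determining the block sizes for each eigenvalue:
  λ = -4: one block (gm = 1), so the single block has size am = 3 → block sizes [3]

Assembling the blocks gives a Jordan form
J =
  [-4,  1,  0]
  [ 0, -4,  1]
  [ 0,  0, -4]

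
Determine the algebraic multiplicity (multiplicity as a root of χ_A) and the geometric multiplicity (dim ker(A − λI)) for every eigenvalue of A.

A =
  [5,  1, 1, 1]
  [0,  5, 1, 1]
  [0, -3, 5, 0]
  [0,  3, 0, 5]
λ = 5: alg = 4, geom = 2

Step 1 — factor the characteristic polynomial to read off the algebraic multiplicities:
  χ_A(x) = (x - 5)^4

Step 2 — compute geometric multiplicities via the rank-nullity identity g(λ) = n − rank(A − λI):
  rank(A − (5)·I) = 2, so dim ker(A − (5)·I) = n − 2 = 2

Summary:
  λ = 5: algebraic multiplicity = 4, geometric multiplicity = 2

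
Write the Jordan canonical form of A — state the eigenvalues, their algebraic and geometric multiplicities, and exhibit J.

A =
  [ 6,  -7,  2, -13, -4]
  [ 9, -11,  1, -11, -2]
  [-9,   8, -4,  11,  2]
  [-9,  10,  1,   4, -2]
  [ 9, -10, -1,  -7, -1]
J_2(-3) ⊕ J_1(-3) ⊕ J_1(-3) ⊕ J_1(6)

The characteristic polynomial is
  det(x·I − A) = x^5 + 6*x^4 - 18*x^3 - 216*x^2 - 567*x - 486 = (x - 6)*(x + 3)^4

Eigenvalues and multiplicities (the geometric multiplicity of λ is n − rank(A − λI), which equals the number of Jordan blocks for λ):
  λ = -3: algebraic multiplicity = 4, geometric multiplicity = 3
  λ = 6: algebraic multiplicity = 1, geometric multiplicity = 1

Determining the block sizes for each eigenvalue:
  λ = -3: 3 blocks summing to 4 forces exactly one block of size 2 and the rest size 1 → block sizes [2, 1, 1]
  λ = 6: one block (gm = 1), so the single block has size am = 1 → block sizes [1]

Assembling the blocks gives a Jordan form
J =
  [-3,  1,  0,  0, 0]
  [ 0, -3,  0,  0, 0]
  [ 0,  0, -3,  0, 0]
  [ 0,  0,  0, -3, 0]
  [ 0,  0,  0,  0, 6]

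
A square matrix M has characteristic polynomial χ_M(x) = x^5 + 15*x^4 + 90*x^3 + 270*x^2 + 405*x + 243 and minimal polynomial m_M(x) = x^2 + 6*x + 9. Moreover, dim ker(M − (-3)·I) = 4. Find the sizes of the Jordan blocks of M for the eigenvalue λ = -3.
Block sizes for λ = -3: [2, 1, 1, 1]

Step 1 — from the characteristic polynomial, algebraic multiplicity of λ = -3 is 5. From dim ker(M − (-3)·I) = 4, there are exactly 4 Jordan blocks for λ = -3.
Step 2 — from the minimal polynomial, the factor (x + 3)^2 tells us the largest block for λ = -3 has size 2.
Step 3 — with total size 5, 4 blocks, and largest block 2, the block sizes (in nonincreasing order) are [2, 1, 1, 1].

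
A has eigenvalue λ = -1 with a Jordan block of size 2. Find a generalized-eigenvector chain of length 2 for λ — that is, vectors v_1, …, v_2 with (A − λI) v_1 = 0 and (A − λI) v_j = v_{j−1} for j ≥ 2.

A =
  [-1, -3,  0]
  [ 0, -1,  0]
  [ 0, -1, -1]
A Jordan chain for λ = -1 of length 2:
v_1 = (-3, 0, -1)ᵀ
v_2 = (0, 1, 0)ᵀ

Let N = A − (-1)·I. We want v_2 with N^2 v_2 = 0 but N^1 v_2 ≠ 0; then v_{j-1} := N · v_j for j = 2, …, 2.

Pick v_2 = (0, 1, 0)ᵀ.
Then v_1 = N · v_2 = (-3, 0, -1)ᵀ.

Sanity check: (A − (-1)·I) v_1 = (0, 0, 0)ᵀ = 0. ✓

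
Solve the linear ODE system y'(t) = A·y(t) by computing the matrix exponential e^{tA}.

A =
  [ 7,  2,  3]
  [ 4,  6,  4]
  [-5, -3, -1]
e^{tA} =
  [t^2*exp(4*t) + 3*t*exp(4*t) + exp(4*t), t^2*exp(4*t)/2 + 2*t*exp(4*t), t^2*exp(4*t) + 3*t*exp(4*t)]
  [4*t*exp(4*t), 2*t*exp(4*t) + exp(4*t), 4*t*exp(4*t)]
  [-t^2*exp(4*t) - 5*t*exp(4*t), -t^2*exp(4*t)/2 - 3*t*exp(4*t), -t^2*exp(4*t) - 5*t*exp(4*t) + exp(4*t)]

Strategy: write A = P · J · P⁻¹ where J is a Jordan canonical form, so e^{tA} = P · e^{tJ} · P⁻¹, and e^{tJ} can be computed block-by-block.

A has Jordan form
J =
  [4, 1, 0]
  [0, 4, 1]
  [0, 0, 4]
(up to reordering of blocks).

Per-block formulas:
  For a 3×3 Jordan block J_3(4): exp(t · J_3(4)) = e^(4t)·(I + t·N + (t^2/2)·N^2), where N is the 3×3 nilpotent shift.

After assembling e^{tJ} and conjugating by P, we get:

e^{tA} =
  [t^2*exp(4*t) + 3*t*exp(4*t) + exp(4*t), t^2*exp(4*t)/2 + 2*t*exp(4*t), t^2*exp(4*t) + 3*t*exp(4*t)]
  [4*t*exp(4*t), 2*t*exp(4*t) + exp(4*t), 4*t*exp(4*t)]
  [-t^2*exp(4*t) - 5*t*exp(4*t), -t^2*exp(4*t)/2 - 3*t*exp(4*t), -t^2*exp(4*t) - 5*t*exp(4*t) + exp(4*t)]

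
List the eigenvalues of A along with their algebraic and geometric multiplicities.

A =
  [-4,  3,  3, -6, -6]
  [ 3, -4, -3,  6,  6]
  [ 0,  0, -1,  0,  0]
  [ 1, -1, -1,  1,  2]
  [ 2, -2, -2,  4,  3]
λ = -1: alg = 5, geom = 4

Step 1 — factor the characteristic polynomial to read off the algebraic multiplicities:
  χ_A(x) = (x + 1)^5

Step 2 — compute geometric multiplicities via the rank-nullity identity g(λ) = n − rank(A − λI):
  rank(A − (-1)·I) = 1, so dim ker(A − (-1)·I) = n − 1 = 4

Summary:
  λ = -1: algebraic multiplicity = 5, geometric multiplicity = 4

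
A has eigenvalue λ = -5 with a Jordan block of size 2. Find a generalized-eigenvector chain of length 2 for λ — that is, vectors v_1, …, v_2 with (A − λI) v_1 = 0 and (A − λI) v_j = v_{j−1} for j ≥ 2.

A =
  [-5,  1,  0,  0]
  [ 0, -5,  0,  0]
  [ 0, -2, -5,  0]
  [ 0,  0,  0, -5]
A Jordan chain for λ = -5 of length 2:
v_1 = (1, 0, -2, 0)ᵀ
v_2 = (0, 1, 0, 0)ᵀ

Let N = A − (-5)·I. We want v_2 with N^2 v_2 = 0 but N^1 v_2 ≠ 0; then v_{j-1} := N · v_j for j = 2, …, 2.

Pick v_2 = (0, 1, 0, 0)ᵀ.
Then v_1 = N · v_2 = (1, 0, -2, 0)ᵀ.

Sanity check: (A − (-5)·I) v_1 = (0, 0, 0, 0)ᵀ = 0. ✓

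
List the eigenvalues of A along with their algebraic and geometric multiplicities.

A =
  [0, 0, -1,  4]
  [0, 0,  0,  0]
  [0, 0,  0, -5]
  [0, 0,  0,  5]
λ = 0: alg = 3, geom = 2; λ = 5: alg = 1, geom = 1

Step 1 — factor the characteristic polynomial to read off the algebraic multiplicities:
  χ_A(x) = x^3*(x - 5)

Step 2 — compute geometric multiplicities via the rank-nullity identity g(λ) = n − rank(A − λI):
  rank(A − (0)·I) = 2, so dim ker(A − (0)·I) = n − 2 = 2
  rank(A − (5)·I) = 3, so dim ker(A − (5)·I) = n − 3 = 1

Summary:
  λ = 0: algebraic multiplicity = 3, geometric multiplicity = 2
  λ = 5: algebraic multiplicity = 1, geometric multiplicity = 1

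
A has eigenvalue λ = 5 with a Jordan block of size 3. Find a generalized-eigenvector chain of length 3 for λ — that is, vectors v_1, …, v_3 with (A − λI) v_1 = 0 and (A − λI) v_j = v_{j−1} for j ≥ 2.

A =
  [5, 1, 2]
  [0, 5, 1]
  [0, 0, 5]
A Jordan chain for λ = 5 of length 3:
v_1 = (1, 0, 0)ᵀ
v_2 = (2, 1, 0)ᵀ
v_3 = (0, 0, 1)ᵀ

Let N = A − (5)·I. We want v_3 with N^3 v_3 = 0 but N^2 v_3 ≠ 0; then v_{j-1} := N · v_j for j = 3, …, 2.

Pick v_3 = (0, 0, 1)ᵀ.
Then v_2 = N · v_3 = (2, 1, 0)ᵀ.
Then v_1 = N · v_2 = (1, 0, 0)ᵀ.

Sanity check: (A − (5)·I) v_1 = (0, 0, 0)ᵀ = 0. ✓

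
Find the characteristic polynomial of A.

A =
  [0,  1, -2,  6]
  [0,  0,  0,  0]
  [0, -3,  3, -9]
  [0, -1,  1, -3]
x^4

Expanding det(x·I − A) (e.g. by cofactor expansion or by noting that A is similar to its Jordan form J, which has the same characteristic polynomial as A) gives
  χ_A(x) = x^4
which factors as x^4. The eigenvalues (with algebraic multiplicities) are λ = 0 with multiplicity 4.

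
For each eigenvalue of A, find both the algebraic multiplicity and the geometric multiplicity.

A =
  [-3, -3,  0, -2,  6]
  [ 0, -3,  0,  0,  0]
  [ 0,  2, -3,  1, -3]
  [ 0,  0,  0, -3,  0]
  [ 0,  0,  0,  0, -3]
λ = -3: alg = 5, geom = 3

Step 1 — factor the characteristic polynomial to read off the algebraic multiplicities:
  χ_A(x) = (x + 3)^5

Step 2 — compute geometric multiplicities via the rank-nullity identity g(λ) = n − rank(A − λI):
  rank(A − (-3)·I) = 2, so dim ker(A − (-3)·I) = n − 2 = 3

Summary:
  λ = -3: algebraic multiplicity = 5, geometric multiplicity = 3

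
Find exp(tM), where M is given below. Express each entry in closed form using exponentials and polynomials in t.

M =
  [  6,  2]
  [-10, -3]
e^{tM} =
  [5*exp(2*t) - 4*exp(t), 2*exp(2*t) - 2*exp(t)]
  [-10*exp(2*t) + 10*exp(t), -4*exp(2*t) + 5*exp(t)]

Strategy: write M = P · J · P⁻¹ where J is a Jordan canonical form, so e^{tM} = P · e^{tJ} · P⁻¹, and e^{tJ} can be computed block-by-block.

M has Jordan form
J =
  [1, 0]
  [0, 2]
(up to reordering of blocks).

Per-block formulas:
  For a 1×1 block at λ = 2: exp(t · [2]) = [e^(2t)].
  For a 1×1 block at λ = 1: exp(t · [1]) = [e^(1t)].

After assembling e^{tJ} and conjugating by P, we get:

e^{tM} =
  [5*exp(2*t) - 4*exp(t), 2*exp(2*t) - 2*exp(t)]
  [-10*exp(2*t) + 10*exp(t), -4*exp(2*t) + 5*exp(t)]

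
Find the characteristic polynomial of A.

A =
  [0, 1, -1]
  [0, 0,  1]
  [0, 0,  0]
x^3

Expanding det(x·I − A) (e.g. by cofactor expansion or by noting that A is similar to its Jordan form J, which has the same characteristic polynomial as A) gives
  χ_A(x) = x^3
which factors as x^3. The eigenvalues (with algebraic multiplicities) are λ = 0 with multiplicity 3.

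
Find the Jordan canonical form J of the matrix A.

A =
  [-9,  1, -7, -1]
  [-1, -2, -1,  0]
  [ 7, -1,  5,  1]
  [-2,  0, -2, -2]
J_3(-2) ⊕ J_1(-2)

The characteristic polynomial is
  det(x·I − A) = x^4 + 8*x^3 + 24*x^2 + 32*x + 16 = (x + 2)^4

Eigenvalues and multiplicities (the geometric multiplicity of λ is n − rank(A − λI), which equals the number of Jordan blocks for λ):
  λ = -2: algebraic multiplicity = 4, geometric multiplicity = 2

Determining the block sizes for each eigenvalue:
  λ = -2: with am = 4 and gm = 2, the partition is not yet determined (e.g. several partitions of 4 into 2 parts exist). Let N = A − (-2)·I. Computing rank(N^1) = 2, rank(N^2) = 1, rank(N^3) = 0; the number of blocks of size ≥ j is rank(N^{j−1}) − rank(N^j), giving [2, 1, 1]. So we have 1 block(s) of size 3, 1 block(s) of size 1 → block sizes [3, 1]

Assembling the blocks gives a Jordan form
J =
  [-2,  1,  0,  0]
  [ 0, -2,  1,  0]
  [ 0,  0, -2,  0]
  [ 0,  0,  0, -2]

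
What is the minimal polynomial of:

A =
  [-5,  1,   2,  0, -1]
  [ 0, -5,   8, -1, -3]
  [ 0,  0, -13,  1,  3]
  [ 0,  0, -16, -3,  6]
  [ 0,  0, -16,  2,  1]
x^3 + 15*x^2 + 75*x + 125

The characteristic polynomial is χ_A(x) = (x + 5)^5, so the eigenvalues are known. The minimal polynomial is
  m_A(x) = Π_λ (x − λ)^{k_λ}
where k_λ is the size of the *largest* Jordan block for λ (equivalently, the smallest k with (A − λI)^k v = 0 for every generalised eigenvector v of λ).

  λ = -5: largest Jordan block has size 3, contributing (x + 5)^3

So m_A(x) = (x + 5)^3 = x^3 + 15*x^2 + 75*x + 125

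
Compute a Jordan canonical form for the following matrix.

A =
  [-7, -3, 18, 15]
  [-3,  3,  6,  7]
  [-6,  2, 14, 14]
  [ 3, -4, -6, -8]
J_2(-1) ⊕ J_1(2) ⊕ J_1(2)

The characteristic polynomial is
  det(x·I − A) = x^4 - 2*x^3 - 3*x^2 + 4*x + 4 = (x - 2)^2*(x + 1)^2

Eigenvalues and multiplicities (the geometric multiplicity of λ is n − rank(A − λI), which equals the number of Jordan blocks for λ):
  λ = -1: algebraic multiplicity = 2, geometric multiplicity = 1
  λ = 2: algebraic multiplicity = 2, geometric multiplicity = 2

Determining the block sizes for each eigenvalue:
  λ = -1: one block (gm = 1), so the single block has size am = 2 → block sizes [2]
  λ = 2: gm = am = 2, so every block has size 1 → block sizes [1, 1]

Assembling the blocks gives a Jordan form
J =
  [-1,  1, 0, 0]
  [ 0, -1, 0, 0]
  [ 0,  0, 2, 0]
  [ 0,  0, 0, 2]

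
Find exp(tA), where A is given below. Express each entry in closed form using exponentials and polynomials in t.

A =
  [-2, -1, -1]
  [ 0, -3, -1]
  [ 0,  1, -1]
e^{tA} =
  [exp(-2*t), -t*exp(-2*t), -t*exp(-2*t)]
  [0, -t*exp(-2*t) + exp(-2*t), -t*exp(-2*t)]
  [0, t*exp(-2*t), t*exp(-2*t) + exp(-2*t)]

Strategy: write A = P · J · P⁻¹ where J is a Jordan canonical form, so e^{tA} = P · e^{tJ} · P⁻¹, and e^{tJ} can be computed block-by-block.

A has Jordan form
J =
  [-2,  1,  0]
  [ 0, -2,  0]
  [ 0,  0, -2]
(up to reordering of blocks).

Per-block formulas:
  For a 2×2 Jordan block J_2(-2): exp(t · J_2(-2)) = e^(-2t)·(I + t·N), where N is the 2×2 nilpotent shift.
  For a 1×1 block at λ = -2: exp(t · [-2]) = [e^(-2t)].

After assembling e^{tJ} and conjugating by P, we get:

e^{tA} =
  [exp(-2*t), -t*exp(-2*t), -t*exp(-2*t)]
  [0, -t*exp(-2*t) + exp(-2*t), -t*exp(-2*t)]
  [0, t*exp(-2*t), t*exp(-2*t) + exp(-2*t)]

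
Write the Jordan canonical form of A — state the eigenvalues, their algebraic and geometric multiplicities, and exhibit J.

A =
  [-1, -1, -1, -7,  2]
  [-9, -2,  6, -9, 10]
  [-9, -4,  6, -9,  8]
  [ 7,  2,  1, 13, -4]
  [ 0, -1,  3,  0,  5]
J_2(3) ⊕ J_1(3) ⊕ J_2(6)

The characteristic polynomial is
  det(x·I − A) = x^5 - 21*x^4 + 171*x^3 - 675*x^2 + 1296*x - 972 = (x - 6)^2*(x - 3)^3

Eigenvalues and multiplicities (the geometric multiplicity of λ is n − rank(A − λI), which equals the number of Jordan blocks for λ):
  λ = 3: algebraic multiplicity = 3, geometric multiplicity = 2
  λ = 6: algebraic multiplicity = 2, geometric multiplicity = 1

Determining the block sizes for each eigenvalue:
  λ = 3: 2 blocks summing to 3 forces exactly one block of size 2 and the rest size 1 → block sizes [2, 1]
  λ = 6: one block (gm = 1), so the single block has size am = 2 → block sizes [2]

Assembling the blocks gives a Jordan form
J =
  [3, 1, 0, 0, 0]
  [0, 3, 0, 0, 0]
  [0, 0, 3, 0, 0]
  [0, 0, 0, 6, 1]
  [0, 0, 0, 0, 6]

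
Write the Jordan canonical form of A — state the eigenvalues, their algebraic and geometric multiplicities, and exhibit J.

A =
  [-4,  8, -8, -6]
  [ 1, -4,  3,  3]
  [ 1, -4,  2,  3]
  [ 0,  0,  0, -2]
J_3(-2) ⊕ J_1(-2)

The characteristic polynomial is
  det(x·I − A) = x^4 + 8*x^3 + 24*x^2 + 32*x + 16 = (x + 2)^4

Eigenvalues and multiplicities (the geometric multiplicity of λ is n − rank(A − λI), which equals the number of Jordan blocks for λ):
  λ = -2: algebraic multiplicity = 4, geometric multiplicity = 2

Determining the block sizes for each eigenvalue:
  λ = -2: with am = 4 and gm = 2, the partition is not yet determined (e.g. several partitions of 4 into 2 parts exist). Let N = A − (-2)·I. Computing rank(N^1) = 2, rank(N^2) = 1, rank(N^3) = 0; the number of blocks of size ≥ j is rank(N^{j−1}) − rank(N^j), giving [2, 1, 1]. So we have 1 block(s) of size 3, 1 block(s) of size 1 → block sizes [3, 1]

Assembling the blocks gives a Jordan form
J =
  [-2,  1,  0,  0]
  [ 0, -2,  1,  0]
  [ 0,  0, -2,  0]
  [ 0,  0,  0, -2]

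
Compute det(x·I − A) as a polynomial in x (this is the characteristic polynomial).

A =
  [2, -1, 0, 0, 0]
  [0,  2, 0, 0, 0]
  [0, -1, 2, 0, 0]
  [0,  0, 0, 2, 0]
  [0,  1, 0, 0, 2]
x^5 - 10*x^4 + 40*x^3 - 80*x^2 + 80*x - 32

Expanding det(x·I − A) (e.g. by cofactor expansion or by noting that A is similar to its Jordan form J, which has the same characteristic polynomial as A) gives
  χ_A(x) = x^5 - 10*x^4 + 40*x^3 - 80*x^2 + 80*x - 32
which factors as (x - 2)^5. The eigenvalues (with algebraic multiplicities) are λ = 2 with multiplicity 5.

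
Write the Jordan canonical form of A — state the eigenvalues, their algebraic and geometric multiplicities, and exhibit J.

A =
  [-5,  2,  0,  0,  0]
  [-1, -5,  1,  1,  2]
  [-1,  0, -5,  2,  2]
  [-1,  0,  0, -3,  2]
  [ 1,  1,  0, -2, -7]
J_3(-5) ⊕ J_2(-5)

The characteristic polynomial is
  det(x·I − A) = x^5 + 25*x^4 + 250*x^3 + 1250*x^2 + 3125*x + 3125 = (x + 5)^5

Eigenvalues and multiplicities (the geometric multiplicity of λ is n − rank(A − λI), which equals the number of Jordan blocks for λ):
  λ = -5: algebraic multiplicity = 5, geometric multiplicity = 2

Determining the block sizes for each eigenvalue:
  λ = -5: with am = 5 and gm = 2, the partition is not yet determined (e.g. several partitions of 5 into 2 parts exist). Let N = A − (-5)·I. Computing rank(N^1) = 3, rank(N^2) = 1, rank(N^3) = 0; the number of blocks of size ≥ j is rank(N^{j−1}) − rank(N^j), giving [2, 2, 1]. So we have 1 block(s) of size 3, 1 block(s) of size 2 → block sizes [3, 2]

Assembling the blocks gives a Jordan form
J =
  [-5,  1,  0,  0,  0]
  [ 0, -5,  1,  0,  0]
  [ 0,  0, -5,  0,  0]
  [ 0,  0,  0, -5,  1]
  [ 0,  0,  0,  0, -5]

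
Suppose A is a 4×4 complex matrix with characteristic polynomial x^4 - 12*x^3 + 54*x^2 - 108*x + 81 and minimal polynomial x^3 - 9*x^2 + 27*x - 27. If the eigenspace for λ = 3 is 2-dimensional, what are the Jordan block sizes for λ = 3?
Block sizes for λ = 3: [3, 1]

Step 1 — from the characteristic polynomial, algebraic multiplicity of λ = 3 is 4. From dim ker(A − (3)·I) = 2, there are exactly 2 Jordan blocks for λ = 3.
Step 2 — from the minimal polynomial, the factor (x − 3)^3 tells us the largest block for λ = 3 has size 3.
Step 3 — with total size 4, 2 blocks, and largest block 3, the block sizes (in nonincreasing order) are [3, 1].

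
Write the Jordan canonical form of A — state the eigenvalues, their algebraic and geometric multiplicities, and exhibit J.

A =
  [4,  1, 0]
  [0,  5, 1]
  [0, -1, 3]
J_3(4)

The characteristic polynomial is
  det(x·I − A) = x^3 - 12*x^2 + 48*x - 64 = (x - 4)^3

Eigenvalues and multiplicities (the geometric multiplicity of λ is n − rank(A − λI), which equals the number of Jordan blocks for λ):
  λ = 4: algebraic multiplicity = 3, geometric multiplicity = 1

Determining the block sizes for each eigenvalue:
  λ = 4: one block (gm = 1), so the single block has size am = 3 → block sizes [3]

Assembling the blocks gives a Jordan form
J =
  [4, 1, 0]
  [0, 4, 1]
  [0, 0, 4]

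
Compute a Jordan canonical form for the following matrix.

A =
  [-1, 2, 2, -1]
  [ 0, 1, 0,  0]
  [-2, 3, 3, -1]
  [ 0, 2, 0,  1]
J_2(1) ⊕ J_2(1)

The characteristic polynomial is
  det(x·I − A) = x^4 - 4*x^3 + 6*x^2 - 4*x + 1 = (x - 1)^4

Eigenvalues and multiplicities (the geometric multiplicity of λ is n − rank(A − λI), which equals the number of Jordan blocks for λ):
  λ = 1: algebraic multiplicity = 4, geometric multiplicity = 2

Determining the block sizes for each eigenvalue:
  λ = 1: with am = 4 and gm = 2, the partition is not yet determined (e.g. several partitions of 4 into 2 parts exist). Let N = A − (1)·I. Computing rank(N^1) = 2, rank(N^2) = 0; the number of blocks of size ≥ j is rank(N^{j−1}) − rank(N^j), giving [2, 2]. So we have 2 block(s) of size 2 → block sizes [2, 2]

Assembling the blocks gives a Jordan form
J =
  [1, 1, 0, 0]
  [0, 1, 0, 0]
  [0, 0, 1, 1]
  [0, 0, 0, 1]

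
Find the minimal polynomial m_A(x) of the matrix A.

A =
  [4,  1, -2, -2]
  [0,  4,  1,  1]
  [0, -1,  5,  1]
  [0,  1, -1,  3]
x^3 - 12*x^2 + 48*x - 64

The characteristic polynomial is χ_A(x) = (x - 4)^4, so the eigenvalues are known. The minimal polynomial is
  m_A(x) = Π_λ (x − λ)^{k_λ}
where k_λ is the size of the *largest* Jordan block for λ (equivalently, the smallest k with (A − λI)^k v = 0 for every generalised eigenvector v of λ).

  λ = 4: largest Jordan block has size 3, contributing (x − 4)^3

So m_A(x) = (x - 4)^3 = x^3 - 12*x^2 + 48*x - 64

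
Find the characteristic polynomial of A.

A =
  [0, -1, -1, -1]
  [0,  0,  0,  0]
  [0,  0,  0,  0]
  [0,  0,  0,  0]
x^4

Expanding det(x·I − A) (e.g. by cofactor expansion or by noting that A is similar to its Jordan form J, which has the same characteristic polynomial as A) gives
  χ_A(x) = x^4
which factors as x^4. The eigenvalues (with algebraic multiplicities) are λ = 0 with multiplicity 4.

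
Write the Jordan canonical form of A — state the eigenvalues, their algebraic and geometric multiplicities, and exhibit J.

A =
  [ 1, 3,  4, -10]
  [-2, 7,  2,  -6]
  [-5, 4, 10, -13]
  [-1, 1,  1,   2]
J_2(5) ⊕ J_2(5)

The characteristic polynomial is
  det(x·I − A) = x^4 - 20*x^3 + 150*x^2 - 500*x + 625 = (x - 5)^4

Eigenvalues and multiplicities (the geometric multiplicity of λ is n − rank(A − λI), which equals the number of Jordan blocks for λ):
  λ = 5: algebraic multiplicity = 4, geometric multiplicity = 2

Determining the block sizes for each eigenvalue:
  λ = 5: with am = 4 and gm = 2, the partition is not yet determined (e.g. several partitions of 4 into 2 parts exist). Let N = A − (5)·I. Computing rank(N^1) = 2, rank(N^2) = 0; the number of blocks of size ≥ j is rank(N^{j−1}) − rank(N^j), giving [2, 2]. So we have 2 block(s) of size 2 → block sizes [2, 2]

Assembling the blocks gives a Jordan form
J =
  [5, 1, 0, 0]
  [0, 5, 0, 0]
  [0, 0, 5, 1]
  [0, 0, 0, 5]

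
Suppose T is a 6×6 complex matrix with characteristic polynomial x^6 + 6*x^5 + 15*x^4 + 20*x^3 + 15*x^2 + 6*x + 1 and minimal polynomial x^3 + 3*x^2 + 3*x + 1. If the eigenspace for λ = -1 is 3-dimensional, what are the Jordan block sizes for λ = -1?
Block sizes for λ = -1: [3, 2, 1]

Step 1 — from the characteristic polynomial, algebraic multiplicity of λ = -1 is 6. From dim ker(T − (-1)·I) = 3, there are exactly 3 Jordan blocks for λ = -1.
Step 2 — from the minimal polynomial, the factor (x + 1)^3 tells us the largest block for λ = -1 has size 3.
Step 3 — with total size 6, 3 blocks, and largest block 3, the block sizes (in nonincreasing order) are [3, 2, 1].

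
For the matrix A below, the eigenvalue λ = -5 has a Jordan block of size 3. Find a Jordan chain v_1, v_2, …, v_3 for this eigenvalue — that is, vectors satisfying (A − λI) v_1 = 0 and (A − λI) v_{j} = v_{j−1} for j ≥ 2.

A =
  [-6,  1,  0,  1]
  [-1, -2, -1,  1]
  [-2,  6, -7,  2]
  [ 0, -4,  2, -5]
A Jordan chain for λ = -5 of length 3:
v_1 = (-2, -2, -4, 0)ᵀ
v_2 = (1, 3, 6, -4)ᵀ
v_3 = (0, 1, 0, 0)ᵀ

Let N = A − (-5)·I. We want v_3 with N^3 v_3 = 0 but N^2 v_3 ≠ 0; then v_{j-1} := N · v_j for j = 3, …, 2.

Pick v_3 = (0, 1, 0, 0)ᵀ.
Then v_2 = N · v_3 = (1, 3, 6, -4)ᵀ.
Then v_1 = N · v_2 = (-2, -2, -4, 0)ᵀ.

Sanity check: (A − (-5)·I) v_1 = (0, 0, 0, 0)ᵀ = 0. ✓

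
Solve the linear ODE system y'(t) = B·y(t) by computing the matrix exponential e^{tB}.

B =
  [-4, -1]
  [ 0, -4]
e^{tB} =
  [exp(-4*t), -t*exp(-4*t)]
  [0, exp(-4*t)]

Strategy: write B = P · J · P⁻¹ where J is a Jordan canonical form, so e^{tB} = P · e^{tJ} · P⁻¹, and e^{tJ} can be computed block-by-block.

B has Jordan form
J =
  [-4,  1]
  [ 0, -4]
(up to reordering of blocks).

Per-block formulas:
  For a 2×2 Jordan block J_2(-4): exp(t · J_2(-4)) = e^(-4t)·(I + t·N), where N is the 2×2 nilpotent shift.

After assembling e^{tJ} and conjugating by P, we get:

e^{tB} =
  [exp(-4*t), -t*exp(-4*t)]
  [0, exp(-4*t)]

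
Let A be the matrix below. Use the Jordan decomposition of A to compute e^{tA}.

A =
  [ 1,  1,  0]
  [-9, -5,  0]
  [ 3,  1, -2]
e^{tA} =
  [3*t*exp(-2*t) + exp(-2*t), t*exp(-2*t), 0]
  [-9*t*exp(-2*t), -3*t*exp(-2*t) + exp(-2*t), 0]
  [3*t*exp(-2*t), t*exp(-2*t), exp(-2*t)]

Strategy: write A = P · J · P⁻¹ where J is a Jordan canonical form, so e^{tA} = P · e^{tJ} · P⁻¹, and e^{tJ} can be computed block-by-block.

A has Jordan form
J =
  [-2,  1,  0]
  [ 0, -2,  0]
  [ 0,  0, -2]
(up to reordering of blocks).

Per-block formulas:
  For a 1×1 block at λ = -2: exp(t · [-2]) = [e^(-2t)].
  For a 2×2 Jordan block J_2(-2): exp(t · J_2(-2)) = e^(-2t)·(I + t·N), where N is the 2×2 nilpotent shift.

After assembling e^{tJ} and conjugating by P, we get:

e^{tA} =
  [3*t*exp(-2*t) + exp(-2*t), t*exp(-2*t), 0]
  [-9*t*exp(-2*t), -3*t*exp(-2*t) + exp(-2*t), 0]
  [3*t*exp(-2*t), t*exp(-2*t), exp(-2*t)]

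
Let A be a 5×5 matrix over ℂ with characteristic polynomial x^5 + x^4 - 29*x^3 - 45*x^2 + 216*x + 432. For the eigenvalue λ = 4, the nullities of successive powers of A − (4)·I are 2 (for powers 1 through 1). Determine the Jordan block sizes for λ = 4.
Block sizes for λ = 4: [1, 1]

From the dimensions of kernels of powers, the number of Jordan blocks of size at least j is d_j − d_{j−1} where d_j = dim ker(N^j) (with d_0 = 0). Computing the differences gives [2].
The number of blocks of size exactly k is (#blocks of size ≥ k) − (#blocks of size ≥ k + 1), so the partition is: 2 block(s) of size 1.
In nonincreasing order the block sizes are [1, 1].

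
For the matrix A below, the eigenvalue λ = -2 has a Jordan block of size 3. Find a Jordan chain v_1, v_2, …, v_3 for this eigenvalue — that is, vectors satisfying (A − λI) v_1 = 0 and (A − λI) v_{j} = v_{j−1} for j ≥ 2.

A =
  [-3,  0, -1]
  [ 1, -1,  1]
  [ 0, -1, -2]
A Jordan chain for λ = -2 of length 3:
v_1 = (1, 0, -1)ᵀ
v_2 = (-1, 1, 0)ᵀ
v_3 = (1, 0, 0)ᵀ

Let N = A − (-2)·I. We want v_3 with N^3 v_3 = 0 but N^2 v_3 ≠ 0; then v_{j-1} := N · v_j for j = 3, …, 2.

Pick v_3 = (1, 0, 0)ᵀ.
Then v_2 = N · v_3 = (-1, 1, 0)ᵀ.
Then v_1 = N · v_2 = (1, 0, -1)ᵀ.

Sanity check: (A − (-2)·I) v_1 = (0, 0, 0)ᵀ = 0. ✓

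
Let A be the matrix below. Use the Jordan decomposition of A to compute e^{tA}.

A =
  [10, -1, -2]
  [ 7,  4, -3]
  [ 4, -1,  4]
e^{tA} =
  [t^2*exp(6*t)/2 + 4*t*exp(6*t) + exp(6*t), -t*exp(6*t), -t^2*exp(6*t)/2 - 2*t*exp(6*t)]
  [t^2*exp(6*t) + 7*t*exp(6*t), -2*t*exp(6*t) + exp(6*t), -t^2*exp(6*t) - 3*t*exp(6*t)]
  [t^2*exp(6*t)/2 + 4*t*exp(6*t), -t*exp(6*t), -t^2*exp(6*t)/2 - 2*t*exp(6*t) + exp(6*t)]

Strategy: write A = P · J · P⁻¹ where J is a Jordan canonical form, so e^{tA} = P · e^{tJ} · P⁻¹, and e^{tJ} can be computed block-by-block.

A has Jordan form
J =
  [6, 1, 0]
  [0, 6, 1]
  [0, 0, 6]
(up to reordering of blocks).

Per-block formulas:
  For a 3×3 Jordan block J_3(6): exp(t · J_3(6)) = e^(6t)·(I + t·N + (t^2/2)·N^2), where N is the 3×3 nilpotent shift.

After assembling e^{tJ} and conjugating by P, we get:

e^{tA} =
  [t^2*exp(6*t)/2 + 4*t*exp(6*t) + exp(6*t), -t*exp(6*t), -t^2*exp(6*t)/2 - 2*t*exp(6*t)]
  [t^2*exp(6*t) + 7*t*exp(6*t), -2*t*exp(6*t) + exp(6*t), -t^2*exp(6*t) - 3*t*exp(6*t)]
  [t^2*exp(6*t)/2 + 4*t*exp(6*t), -t*exp(6*t), -t^2*exp(6*t)/2 - 2*t*exp(6*t) + exp(6*t)]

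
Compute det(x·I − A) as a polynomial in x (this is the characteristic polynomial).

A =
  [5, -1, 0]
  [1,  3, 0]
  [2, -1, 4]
x^3 - 12*x^2 + 48*x - 64

Expanding det(x·I − A) (e.g. by cofactor expansion or by noting that A is similar to its Jordan form J, which has the same characteristic polynomial as A) gives
  χ_A(x) = x^3 - 12*x^2 + 48*x - 64
which factors as (x - 4)^3. The eigenvalues (with algebraic multiplicities) are λ = 4 with multiplicity 3.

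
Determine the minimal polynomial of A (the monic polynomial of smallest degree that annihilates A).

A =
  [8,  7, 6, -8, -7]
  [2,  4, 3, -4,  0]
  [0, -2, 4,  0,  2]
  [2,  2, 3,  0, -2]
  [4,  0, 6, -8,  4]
x^3 - 12*x^2 + 48*x - 64

The characteristic polynomial is χ_A(x) = (x - 4)^5, so the eigenvalues are known. The minimal polynomial is
  m_A(x) = Π_λ (x − λ)^{k_λ}
where k_λ is the size of the *largest* Jordan block for λ (equivalently, the smallest k with (A − λI)^k v = 0 for every generalised eigenvector v of λ).

  λ = 4: largest Jordan block has size 3, contributing (x − 4)^3

So m_A(x) = (x - 4)^3 = x^3 - 12*x^2 + 48*x - 64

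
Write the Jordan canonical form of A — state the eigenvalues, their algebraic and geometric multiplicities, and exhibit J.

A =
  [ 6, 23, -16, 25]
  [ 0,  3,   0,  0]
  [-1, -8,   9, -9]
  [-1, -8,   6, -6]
J_3(3) ⊕ J_1(3)

The characteristic polynomial is
  det(x·I − A) = x^4 - 12*x^3 + 54*x^2 - 108*x + 81 = (x - 3)^4

Eigenvalues and multiplicities (the geometric multiplicity of λ is n − rank(A − λI), which equals the number of Jordan blocks for λ):
  λ = 3: algebraic multiplicity = 4, geometric multiplicity = 2

Determining the block sizes for each eigenvalue:
  λ = 3: with am = 4 and gm = 2, the partition is not yet determined (e.g. several partitions of 4 into 2 parts exist). Let N = A − (3)·I. Computing rank(N^1) = 2, rank(N^2) = 1, rank(N^3) = 0; the number of blocks of size ≥ j is rank(N^{j−1}) − rank(N^j), giving [2, 1, 1]. So we have 1 block(s) of size 3, 1 block(s) of size 1 → block sizes [3, 1]

Assembling the blocks gives a Jordan form
J =
  [3, 1, 0, 0]
  [0, 3, 1, 0]
  [0, 0, 3, 0]
  [0, 0, 0, 3]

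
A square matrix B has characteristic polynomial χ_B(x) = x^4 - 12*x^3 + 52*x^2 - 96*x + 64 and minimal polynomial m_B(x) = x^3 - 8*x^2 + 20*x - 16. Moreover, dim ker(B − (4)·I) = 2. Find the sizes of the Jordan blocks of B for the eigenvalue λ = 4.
Block sizes for λ = 4: [1, 1]

Step 1 — from the characteristic polynomial, algebraic multiplicity of λ = 4 is 2. From dim ker(B − (4)·I) = 2, there are exactly 2 Jordan blocks for λ = 4.
Step 2 — from the minimal polynomial, the factor (x − 4) tells us the largest block for λ = 4 has size 1.
Step 3 — with total size 2, 2 blocks, and largest block 1, the block sizes (in nonincreasing order) are [1, 1].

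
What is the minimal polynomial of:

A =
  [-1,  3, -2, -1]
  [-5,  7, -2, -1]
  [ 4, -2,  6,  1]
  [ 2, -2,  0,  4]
x^2 - 8*x + 16

The characteristic polynomial is χ_A(x) = (x - 4)^4, so the eigenvalues are known. The minimal polynomial is
  m_A(x) = Π_λ (x − λ)^{k_λ}
where k_λ is the size of the *largest* Jordan block for λ (equivalently, the smallest k with (A − λI)^k v = 0 for every generalised eigenvector v of λ).

  λ = 4: largest Jordan block has size 2, contributing (x − 4)^2

So m_A(x) = (x - 4)^2 = x^2 - 8*x + 16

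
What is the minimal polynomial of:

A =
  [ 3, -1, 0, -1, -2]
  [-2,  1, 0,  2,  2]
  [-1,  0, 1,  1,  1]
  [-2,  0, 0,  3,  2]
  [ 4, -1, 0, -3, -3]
x^2 - 2*x + 1

The characteristic polynomial is χ_A(x) = (x - 1)^5, so the eigenvalues are known. The minimal polynomial is
  m_A(x) = Π_λ (x − λ)^{k_λ}
where k_λ is the size of the *largest* Jordan block for λ (equivalently, the smallest k with (A − λI)^k v = 0 for every generalised eigenvector v of λ).

  λ = 1: largest Jordan block has size 2, contributing (x − 1)^2

So m_A(x) = (x - 1)^2 = x^2 - 2*x + 1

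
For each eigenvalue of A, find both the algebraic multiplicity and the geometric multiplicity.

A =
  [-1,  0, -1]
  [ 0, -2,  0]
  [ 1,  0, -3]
λ = -2: alg = 3, geom = 2

Step 1 — factor the characteristic polynomial to read off the algebraic multiplicities:
  χ_A(x) = (x + 2)^3

Step 2 — compute geometric multiplicities via the rank-nullity identity g(λ) = n − rank(A − λI):
  rank(A − (-2)·I) = 1, so dim ker(A − (-2)·I) = n − 1 = 2

Summary:
  λ = -2: algebraic multiplicity = 3, geometric multiplicity = 2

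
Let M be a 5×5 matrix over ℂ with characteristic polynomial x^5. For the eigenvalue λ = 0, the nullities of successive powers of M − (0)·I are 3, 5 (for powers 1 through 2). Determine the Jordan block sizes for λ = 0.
Block sizes for λ = 0: [2, 2, 1]

From the dimensions of kernels of powers, the number of Jordan blocks of size at least j is d_j − d_{j−1} where d_j = dim ker(N^j) (with d_0 = 0). Computing the differences gives [3, 2].
The number of blocks of size exactly k is (#blocks of size ≥ k) − (#blocks of size ≥ k + 1), so the partition is: 1 block(s) of size 1, 2 block(s) of size 2.
In nonincreasing order the block sizes are [2, 2, 1].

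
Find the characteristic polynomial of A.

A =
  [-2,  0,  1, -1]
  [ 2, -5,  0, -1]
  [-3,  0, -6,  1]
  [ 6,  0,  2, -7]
x^4 + 20*x^3 + 150*x^2 + 500*x + 625

Expanding det(x·I − A) (e.g. by cofactor expansion or by noting that A is similar to its Jordan form J, which has the same characteristic polynomial as A) gives
  χ_A(x) = x^4 + 20*x^3 + 150*x^2 + 500*x + 625
which factors as (x + 5)^4. The eigenvalues (with algebraic multiplicities) are λ = -5 with multiplicity 4.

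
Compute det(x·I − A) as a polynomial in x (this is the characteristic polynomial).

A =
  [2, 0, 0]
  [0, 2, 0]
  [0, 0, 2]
x^3 - 6*x^2 + 12*x - 8

Expanding det(x·I − A) (e.g. by cofactor expansion or by noting that A is similar to its Jordan form J, which has the same characteristic polynomial as A) gives
  χ_A(x) = x^3 - 6*x^2 + 12*x - 8
which factors as (x - 2)^3. The eigenvalues (with algebraic multiplicities) are λ = 2 with multiplicity 3.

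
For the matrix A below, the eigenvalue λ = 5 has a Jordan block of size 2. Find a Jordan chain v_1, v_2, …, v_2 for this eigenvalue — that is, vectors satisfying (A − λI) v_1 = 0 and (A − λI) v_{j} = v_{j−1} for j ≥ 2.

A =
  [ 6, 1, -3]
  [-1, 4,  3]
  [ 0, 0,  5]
A Jordan chain for λ = 5 of length 2:
v_1 = (1, -1, 0)ᵀ
v_2 = (1, 0, 0)ᵀ

Let N = A − (5)·I. We want v_2 with N^2 v_2 = 0 but N^1 v_2 ≠ 0; then v_{j-1} := N · v_j for j = 2, …, 2.

Pick v_2 = (1, 0, 0)ᵀ.
Then v_1 = N · v_2 = (1, -1, 0)ᵀ.

Sanity check: (A − (5)·I) v_1 = (0, 0, 0)ᵀ = 0. ✓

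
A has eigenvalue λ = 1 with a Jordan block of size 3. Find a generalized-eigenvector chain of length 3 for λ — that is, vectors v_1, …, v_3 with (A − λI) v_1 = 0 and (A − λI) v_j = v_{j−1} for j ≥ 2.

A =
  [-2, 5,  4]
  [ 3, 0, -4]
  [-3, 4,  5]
A Jordan chain for λ = 1 of length 3:
v_1 = (12, 0, 9)ᵀ
v_2 = (-3, 3, -3)ᵀ
v_3 = (1, 0, 0)ᵀ

Let N = A − (1)·I. We want v_3 with N^3 v_3 = 0 but N^2 v_3 ≠ 0; then v_{j-1} := N · v_j for j = 3, …, 2.

Pick v_3 = (1, 0, 0)ᵀ.
Then v_2 = N · v_3 = (-3, 3, -3)ᵀ.
Then v_1 = N · v_2 = (12, 0, 9)ᵀ.

Sanity check: (A − (1)·I) v_1 = (0, 0, 0)ᵀ = 0. ✓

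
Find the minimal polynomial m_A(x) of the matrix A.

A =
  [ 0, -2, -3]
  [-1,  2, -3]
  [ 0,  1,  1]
x^3 - 3*x^2 + 3*x - 1

The characteristic polynomial is χ_A(x) = (x - 1)^3, so the eigenvalues are known. The minimal polynomial is
  m_A(x) = Π_λ (x − λ)^{k_λ}
where k_λ is the size of the *largest* Jordan block for λ (equivalently, the smallest k with (A − λI)^k v = 0 for every generalised eigenvector v of λ).

  λ = 1: largest Jordan block has size 3, contributing (x − 1)^3

So m_A(x) = (x - 1)^3 = x^3 - 3*x^2 + 3*x - 1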